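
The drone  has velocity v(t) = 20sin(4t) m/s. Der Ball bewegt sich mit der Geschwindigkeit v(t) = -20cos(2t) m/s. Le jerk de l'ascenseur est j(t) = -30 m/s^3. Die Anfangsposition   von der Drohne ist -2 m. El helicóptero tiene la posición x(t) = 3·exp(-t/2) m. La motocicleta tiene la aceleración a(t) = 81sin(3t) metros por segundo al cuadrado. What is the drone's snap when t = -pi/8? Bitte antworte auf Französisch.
Nous devons dériver notre équation de la vitesse v(t) = 20·sin(4·t) 3 fois. En dérivant la vitesse, nous obtenons l'accélération: a(t) = 80·cos(4·t). En dérivant l'accélération, nous obtenons le jerk: j(t) = -320·sin(4·t). La dérivée du jerk donne le snap: s(t) = -1280·cos(4·t). En utilisant s(t) = -1280·cos(4·t) et en substituant t = -pi/8, nous trouvons s = 0.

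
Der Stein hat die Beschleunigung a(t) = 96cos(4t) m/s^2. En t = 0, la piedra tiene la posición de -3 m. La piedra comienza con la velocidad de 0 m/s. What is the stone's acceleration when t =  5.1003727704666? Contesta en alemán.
Mit a(t) = 96·cos(4·t) und Einsetzen von t = 5.1003727704666, finden wir a = 1.81056462693783.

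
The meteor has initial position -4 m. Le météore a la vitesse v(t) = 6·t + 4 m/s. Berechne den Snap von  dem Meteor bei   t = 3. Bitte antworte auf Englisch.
We must differentiate our velocity equation v(t) = 6·t + 4 3 times. The derivative of velocity gives acceleration: a(t) = 6. Differentiating acceleration, we get jerk: j(t) = 0. The derivative of jerk gives snap: s(t) = 0. From the given snap equation s(t) = 0, we substitute t = 3 to get s = 0.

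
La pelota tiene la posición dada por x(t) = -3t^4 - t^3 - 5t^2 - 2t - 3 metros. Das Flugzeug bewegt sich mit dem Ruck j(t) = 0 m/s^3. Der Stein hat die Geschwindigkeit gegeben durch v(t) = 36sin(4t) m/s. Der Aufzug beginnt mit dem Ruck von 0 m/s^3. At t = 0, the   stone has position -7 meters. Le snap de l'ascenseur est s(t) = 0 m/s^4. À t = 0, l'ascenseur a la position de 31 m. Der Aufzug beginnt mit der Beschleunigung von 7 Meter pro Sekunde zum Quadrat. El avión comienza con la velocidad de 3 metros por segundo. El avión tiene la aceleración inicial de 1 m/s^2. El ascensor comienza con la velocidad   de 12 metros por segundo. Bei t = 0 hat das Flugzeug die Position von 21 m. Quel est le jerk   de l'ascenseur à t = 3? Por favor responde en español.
Para resolver esto, necesitamos tomar 1 integral de nuestra ecuación del snap s(t) = 0. La integral del snap, con j(0) = 0, da la sacudida: j(t) = 0. Tenemos la sacudida j(t) = 0. Sustituyendo t = 3: j(3) = 0.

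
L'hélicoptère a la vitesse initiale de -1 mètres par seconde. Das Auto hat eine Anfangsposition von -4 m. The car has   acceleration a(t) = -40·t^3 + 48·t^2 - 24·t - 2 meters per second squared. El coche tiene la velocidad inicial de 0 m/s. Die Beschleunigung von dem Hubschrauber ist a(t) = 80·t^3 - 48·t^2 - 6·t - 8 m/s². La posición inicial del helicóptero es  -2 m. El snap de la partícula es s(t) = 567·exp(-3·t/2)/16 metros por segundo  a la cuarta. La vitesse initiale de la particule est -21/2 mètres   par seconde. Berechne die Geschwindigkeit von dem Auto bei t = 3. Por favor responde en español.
Necesitamos integrar nuestra ecuación de la aceleración a(t) = -40·t^3 + 48·t^2 - 24·t - 2 1 vez. La integral de la aceleración es la velocidad. Usando v(0) = 0, obtenemos v(t) = 2·t·(-5·t^3 + 8·t^2 - 6·t - 1). De la ecuación de la velocidad v(t) = 2·t·(-5·t^3 + 8·t^2 - 6·t - 1), sustituimos t = 3 para obtener v = -492.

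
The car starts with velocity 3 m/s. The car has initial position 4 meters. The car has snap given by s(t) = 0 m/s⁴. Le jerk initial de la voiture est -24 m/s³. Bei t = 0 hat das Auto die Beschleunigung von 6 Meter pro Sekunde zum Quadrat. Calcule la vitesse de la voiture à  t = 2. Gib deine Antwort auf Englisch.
We must find the integral of our snap equation s(t) = 0 3 times. The integral of snap is jerk. Using j(0) = -24, we get j(t) = -24. Integrating jerk and using the initial condition a(0) = 6, we get a(t) = 6 - 24·t. The integral of acceleration, with v(0) = 3, gives velocity: v(t) = -12·t^2 + 6·t + 3. From the given velocity equation v(t) = -12·t^2 + 6·t + 3, we substitute t = 2 to get v = -33.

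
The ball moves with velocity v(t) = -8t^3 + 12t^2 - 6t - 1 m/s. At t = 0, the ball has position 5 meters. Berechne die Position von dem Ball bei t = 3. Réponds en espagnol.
Debemos encontrar la antiderivada de nuestra ecuación de la velocidad v(t) = -8·t^3 + 12·t^2 - 6·t - 1 1 vez. La antiderivada de la velocidad, con x(0) = 5, da la posición: x(t) = -2·t^4 + 4·t^3 - 3·t^2 - t + 5. Tenemos la posición x(t) = -2·t^4 + 4·t^3 - 3·t^2 - t + 5. Sustituyendo t = 3: x(3) = -79.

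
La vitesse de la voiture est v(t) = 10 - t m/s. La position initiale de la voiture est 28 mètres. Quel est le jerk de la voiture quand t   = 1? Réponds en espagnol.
Para resolver esto, necesitamos tomar 2 derivadas de nuestra ecuación de la velocidad v(t) = 10 - t. Tomando d/dt de v(t), encontramos a(t) = -1. La derivada de la aceleración da la sacudida: j(t) = 0. De la ecuación de la sacudida j(t) = 0, sustituimos t = 1 para obtener j = 0.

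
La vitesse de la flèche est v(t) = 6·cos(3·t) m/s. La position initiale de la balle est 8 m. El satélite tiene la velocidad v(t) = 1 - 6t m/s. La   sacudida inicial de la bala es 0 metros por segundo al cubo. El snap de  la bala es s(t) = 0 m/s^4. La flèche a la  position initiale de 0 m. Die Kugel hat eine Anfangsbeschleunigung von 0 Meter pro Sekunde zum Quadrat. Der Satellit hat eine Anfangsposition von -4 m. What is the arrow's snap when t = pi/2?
We must differentiate our velocity equation v(t) = 6·cos(3·t) 3 times. Differentiating velocity, we get acceleration: a(t) = -18·sin(3·t). Taking d/dt of a(t), we find j(t) = -54·cos(3·t). Taking d/dt of j(t), we find s(t) = 162·sin(3·t). From the given snap equation s(t) = 162·sin(3·t), we substitute t = pi/2 to get s = -162.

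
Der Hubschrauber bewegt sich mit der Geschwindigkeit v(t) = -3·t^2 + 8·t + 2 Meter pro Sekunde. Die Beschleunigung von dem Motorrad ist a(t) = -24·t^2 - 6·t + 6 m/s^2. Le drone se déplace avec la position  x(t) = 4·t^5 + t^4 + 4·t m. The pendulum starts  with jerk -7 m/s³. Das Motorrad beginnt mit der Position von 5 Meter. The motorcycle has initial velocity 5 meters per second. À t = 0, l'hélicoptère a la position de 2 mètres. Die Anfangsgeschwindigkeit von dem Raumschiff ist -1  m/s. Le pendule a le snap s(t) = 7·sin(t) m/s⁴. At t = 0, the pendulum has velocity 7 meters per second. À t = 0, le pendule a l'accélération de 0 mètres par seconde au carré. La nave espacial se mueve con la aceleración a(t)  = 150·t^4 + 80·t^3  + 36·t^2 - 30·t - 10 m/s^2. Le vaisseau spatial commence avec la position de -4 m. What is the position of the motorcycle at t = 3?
We must find the integral of our acceleration equation a(t) = -24·t^2 - 6·t + 6 2 times. The integral of acceleration is velocity. Using v(0) = 5, we get v(t) = -8·t^3 - 3·t^2 + 6·t + 5. The antiderivative of velocity, with x(0) = 5, gives position: x(t) = -2·t^4 - t^3 + 3·t^2 + 5·t + 5. From the given position equation x(t) = -2·t^4 - t^3 + 3·t^2 + 5·t + 5, we substitute t = 3 to get x = -142.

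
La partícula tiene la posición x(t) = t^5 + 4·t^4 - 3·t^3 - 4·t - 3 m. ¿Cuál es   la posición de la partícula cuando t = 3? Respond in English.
Using x(t) = t^5 + 4·t^4 - 3·t^3 - 4·t - 3 and substituting t = 3, we find x = 471.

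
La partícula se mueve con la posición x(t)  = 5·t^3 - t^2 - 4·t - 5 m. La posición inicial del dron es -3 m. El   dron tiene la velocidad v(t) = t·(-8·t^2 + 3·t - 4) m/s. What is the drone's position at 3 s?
To solve this, we need to take 1 integral of our velocity equation v(t) = t·(-8·t^2 + 3·t - 4). Integrating velocity and using the initial condition x(0) = -3, we get x(t) = -2·t^4 + t^3 - 2·t^2 - 3. Using x(t) = -2·t^4 + t^3 - 2·t^2 - 3 and substituting t = 3, we find x = -156.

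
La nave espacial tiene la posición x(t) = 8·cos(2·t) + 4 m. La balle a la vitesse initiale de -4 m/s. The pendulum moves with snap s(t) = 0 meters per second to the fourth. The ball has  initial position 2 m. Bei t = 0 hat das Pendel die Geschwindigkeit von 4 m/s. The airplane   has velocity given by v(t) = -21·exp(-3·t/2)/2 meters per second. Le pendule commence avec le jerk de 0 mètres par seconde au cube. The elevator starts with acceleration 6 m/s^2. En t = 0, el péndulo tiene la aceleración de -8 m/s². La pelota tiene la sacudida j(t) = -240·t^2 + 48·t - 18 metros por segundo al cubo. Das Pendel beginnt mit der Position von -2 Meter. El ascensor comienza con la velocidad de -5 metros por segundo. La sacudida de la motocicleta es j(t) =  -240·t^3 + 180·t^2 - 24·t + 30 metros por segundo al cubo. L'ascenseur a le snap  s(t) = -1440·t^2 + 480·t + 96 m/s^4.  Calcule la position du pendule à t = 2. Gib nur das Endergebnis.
x(2) = -10.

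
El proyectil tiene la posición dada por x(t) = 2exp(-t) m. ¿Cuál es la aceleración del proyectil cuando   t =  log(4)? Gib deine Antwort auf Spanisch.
Partiendo de la posición x(t) = 2·exp(-t), tomamos 2 derivadas. La derivada de la posición da la velocidad: v(t) = -2·exp(-t). La derivada de la velocidad da la aceleración: a(t) = 2·exp(-t). De la ecuación de la aceleración a(t) = 2·exp(-t), sustituimos t = log(4) para obtener a = 1/2.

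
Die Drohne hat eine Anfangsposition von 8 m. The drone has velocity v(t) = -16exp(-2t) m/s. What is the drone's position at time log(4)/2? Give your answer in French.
Nous devons intégrer notre équation de la vitesse v(t) = -16·exp(-2·t) 1 fois. La primitive de la vitesse est la position. En utilisant x(0) = 8, nous obtenons x(t) = 8·exp(-2·t). De l'équation de la position x(t) = 8·exp(-2·t), nous substituons t = log(4)/2 pour obtenir x = 2.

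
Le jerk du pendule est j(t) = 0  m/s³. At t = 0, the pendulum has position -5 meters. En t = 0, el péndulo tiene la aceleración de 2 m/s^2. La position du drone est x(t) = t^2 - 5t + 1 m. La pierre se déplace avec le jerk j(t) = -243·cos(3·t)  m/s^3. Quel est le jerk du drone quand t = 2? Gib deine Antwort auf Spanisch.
Partiendo de la posición x(t) = t^2 - 5·t + 1, tomamos 3 derivadas. Tomando d/dt de x(t), encontramos v(t) = 2·t - 5. Derivando la velocidad, obtenemos la aceleración: a(t) = 2. La derivada de la aceleración da la sacudida: j(t) = 0. Tenemos la sacudida j(t) = 0. Sustituyendo t = 2: j(2) = 0.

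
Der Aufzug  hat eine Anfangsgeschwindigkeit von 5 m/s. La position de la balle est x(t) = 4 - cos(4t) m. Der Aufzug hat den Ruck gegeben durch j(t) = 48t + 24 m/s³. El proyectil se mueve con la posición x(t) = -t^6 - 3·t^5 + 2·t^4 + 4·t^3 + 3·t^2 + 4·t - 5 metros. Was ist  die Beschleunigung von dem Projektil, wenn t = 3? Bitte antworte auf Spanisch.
Para resolver esto, necesitamos tomar 2 derivadas de nuestra ecuación de la posición x(t) = -t^6 - 3·t^5 + 2·t^4 + 4·t^3 + 3·t^2 + 4·t - 5. Derivando la posición, obtenemos la velocidad: v(t) = -6·t^5 - 15·t^4 + 8·t^3 + 12·t^2 + 6·t + 4. La derivada de la velocidad da la aceleración: a(t) = -30·t^4 - 60·t^3 + 24·t^2 + 24·t + 6. Tenemos la aceleración a(t) = -30·t^4 - 60·t^3 + 24·t^2 + 24·t + 6. Sustituyendo t = 3: a(3) = -3756.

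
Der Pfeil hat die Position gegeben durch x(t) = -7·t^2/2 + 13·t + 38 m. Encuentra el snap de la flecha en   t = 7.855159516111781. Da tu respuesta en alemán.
Um dies zu lösen, müssen wir 4 Ableitungen unserer Gleichung für die Position x(t) = -7·t^2/2 + 13·t + 38 nehmen. Die Ableitung von der Position ergibt die Geschwindigkeit: v(t) = 13 - 7·t. Durch Ableiten von der Geschwindigkeit erhalten wir die Beschleunigung: a(t) = -7. Durch Ableiten von der Beschleunigung erhalten wir den Ruck: j(t) = 0. Mit d/dt von j(t) finden wir s(t) = 0. Mit s(t) = 0 und Einsetzen von t = 7.855159516111781, finden wir s = 0.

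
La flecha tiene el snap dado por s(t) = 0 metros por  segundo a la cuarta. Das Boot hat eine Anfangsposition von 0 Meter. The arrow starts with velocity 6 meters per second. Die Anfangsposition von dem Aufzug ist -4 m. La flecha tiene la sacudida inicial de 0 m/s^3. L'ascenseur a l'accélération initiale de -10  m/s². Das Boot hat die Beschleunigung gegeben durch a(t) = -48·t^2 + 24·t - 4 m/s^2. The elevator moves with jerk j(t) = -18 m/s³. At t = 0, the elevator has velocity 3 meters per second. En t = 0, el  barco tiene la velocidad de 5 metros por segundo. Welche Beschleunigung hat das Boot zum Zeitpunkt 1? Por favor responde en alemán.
Wir haben die Beschleunigung a(t) = -48·t^2 + 24·t - 4. Durch Einsetzen von t = 1: a(1) = -28.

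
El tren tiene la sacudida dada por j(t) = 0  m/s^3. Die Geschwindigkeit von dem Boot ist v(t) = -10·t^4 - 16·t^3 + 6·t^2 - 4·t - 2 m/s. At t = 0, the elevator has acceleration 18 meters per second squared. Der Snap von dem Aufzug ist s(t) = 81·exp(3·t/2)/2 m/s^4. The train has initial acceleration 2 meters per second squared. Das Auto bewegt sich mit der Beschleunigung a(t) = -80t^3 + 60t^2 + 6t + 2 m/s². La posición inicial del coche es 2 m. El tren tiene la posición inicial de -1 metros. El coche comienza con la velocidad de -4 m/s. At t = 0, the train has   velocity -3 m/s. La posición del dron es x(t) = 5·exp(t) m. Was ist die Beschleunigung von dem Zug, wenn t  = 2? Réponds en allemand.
Wir müssen unsere Gleichung für den Ruck j(t) = 0 1-mal integrieren. Durch Integration von dem Ruck und Verwendung der Anfangsbedingung a(0) = 2, erhalten wir a(t) = 2. Mit a(t) = 2 und Einsetzen von t = 2, finden wir a = 2.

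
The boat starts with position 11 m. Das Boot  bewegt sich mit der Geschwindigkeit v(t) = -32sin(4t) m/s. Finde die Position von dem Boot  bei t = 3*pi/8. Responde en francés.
En partant de la vitesse v(t) = -32·sin(4·t), nous prenons 1 intégrale. L'intégrale de la vitesse, avec x(0) = 11, donne la position: x(t) = 8·cos(4·t) + 3. De l'équation de la position x(t) = 8·cos(4·t) + 3, nous substituons t = 3*pi/8 pour obtenir x = 3.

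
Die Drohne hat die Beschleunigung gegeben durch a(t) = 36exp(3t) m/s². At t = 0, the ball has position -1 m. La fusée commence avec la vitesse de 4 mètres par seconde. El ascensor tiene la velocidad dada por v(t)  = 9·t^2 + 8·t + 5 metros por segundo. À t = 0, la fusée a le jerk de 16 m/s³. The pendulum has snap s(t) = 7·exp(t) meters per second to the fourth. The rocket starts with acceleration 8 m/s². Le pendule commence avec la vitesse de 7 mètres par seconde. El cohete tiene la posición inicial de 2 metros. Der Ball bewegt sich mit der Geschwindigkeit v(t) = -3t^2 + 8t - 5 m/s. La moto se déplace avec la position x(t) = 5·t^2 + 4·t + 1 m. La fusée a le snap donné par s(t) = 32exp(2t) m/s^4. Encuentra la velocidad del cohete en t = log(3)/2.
Partiendo del snap s(t) = 32·exp(2·t), tomamos 3 antiderivadas. La integral del snap es la sacudida. Usando j(0) = 16, obtenemos j(t) = 16·exp(2·t). La antiderivada de la sacudida es la aceleración. Usando a(0) = 8, obtenemos a(t) = 8·exp(2·t). Tomando ∫a(t)dt y aplicando v(0) = 4, encontramos v(t) = 4·exp(2·t). Tenemos la velocidad v(t) = 4·exp(2·t). Sustituyendo t = log(3)/2: v(log(3)/2) = 12.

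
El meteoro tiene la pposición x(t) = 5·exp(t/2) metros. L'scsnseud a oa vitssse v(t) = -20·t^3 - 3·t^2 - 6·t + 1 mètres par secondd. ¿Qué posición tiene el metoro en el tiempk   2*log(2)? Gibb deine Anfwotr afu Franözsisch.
Nous avons la position x(t) = 5·exp(t/2). En substituant t = 2*log(2): x(2*log(2)) = 10.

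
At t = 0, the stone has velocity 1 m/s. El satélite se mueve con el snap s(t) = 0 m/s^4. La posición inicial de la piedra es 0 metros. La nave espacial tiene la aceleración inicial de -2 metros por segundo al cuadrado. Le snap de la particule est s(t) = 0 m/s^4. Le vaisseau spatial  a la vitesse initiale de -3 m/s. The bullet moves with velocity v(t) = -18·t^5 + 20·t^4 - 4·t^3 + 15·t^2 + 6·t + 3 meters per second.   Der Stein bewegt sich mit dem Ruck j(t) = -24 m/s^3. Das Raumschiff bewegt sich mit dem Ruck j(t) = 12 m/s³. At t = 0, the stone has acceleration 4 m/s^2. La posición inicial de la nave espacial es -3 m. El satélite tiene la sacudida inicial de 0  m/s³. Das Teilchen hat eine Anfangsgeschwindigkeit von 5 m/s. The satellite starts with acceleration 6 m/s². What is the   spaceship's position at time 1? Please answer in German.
Ausgehend von dem Ruck j(t) = 12, nehmen wir 3 Integrale. Durch Integration von dem Ruck und Verwendung der Anfangsbedingung a(0) = -2, erhalten wir a(t) = 12·t - 2. Mit ∫a(t)dt und Anwendung von v(0) = -3, finden wir v(t) = 6·t^2 - 2·t - 3. Mit ∫v(t)dt und Anwendung von x(0) = -3, finden wir x(t) = 2·t^3 - t^2 - 3·t - 3. Mit x(t) = 2·t^3 - t^2 - 3·t - 3 und Einsetzen von t = 1, finden wir x = -5.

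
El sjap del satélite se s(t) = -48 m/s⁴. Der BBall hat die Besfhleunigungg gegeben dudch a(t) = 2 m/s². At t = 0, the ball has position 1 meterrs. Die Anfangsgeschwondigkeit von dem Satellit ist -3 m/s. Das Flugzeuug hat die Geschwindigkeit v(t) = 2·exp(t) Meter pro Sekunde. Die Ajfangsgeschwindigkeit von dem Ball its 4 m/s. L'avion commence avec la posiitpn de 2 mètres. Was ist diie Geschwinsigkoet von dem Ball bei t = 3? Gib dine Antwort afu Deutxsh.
Um dies zu lösen, müssen wir 1 Integral unserer Gleichung für die Beschleunigung a(t) = 2 finden. Mit ∫a(t)dt und Anwendung von v(0) = 4, finden wir v(t) = 2·t + 4. Wir haben die Geschwindigkeit v(t) = 2·t + 4. Durch Einsetzen von t = 3: v(3) = 10.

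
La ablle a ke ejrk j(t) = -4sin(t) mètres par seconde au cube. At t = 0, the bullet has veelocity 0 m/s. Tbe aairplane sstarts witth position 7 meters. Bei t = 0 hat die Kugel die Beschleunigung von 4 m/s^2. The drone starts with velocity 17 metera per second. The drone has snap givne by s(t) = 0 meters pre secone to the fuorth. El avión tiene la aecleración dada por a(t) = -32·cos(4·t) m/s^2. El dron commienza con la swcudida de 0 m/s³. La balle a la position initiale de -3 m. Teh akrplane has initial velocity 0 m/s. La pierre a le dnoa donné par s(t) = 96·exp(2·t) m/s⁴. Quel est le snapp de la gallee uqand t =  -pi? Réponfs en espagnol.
Partiendo de la sacudida j(t) = -4·sin(t), tomamos 1 derivada. Tomando d/dt de j(t), encontramos s(t) = -4·cos(t). De la ecuación del snap s(t) = -4·cos(t), sustituimos t = -pi para obtener s = 4.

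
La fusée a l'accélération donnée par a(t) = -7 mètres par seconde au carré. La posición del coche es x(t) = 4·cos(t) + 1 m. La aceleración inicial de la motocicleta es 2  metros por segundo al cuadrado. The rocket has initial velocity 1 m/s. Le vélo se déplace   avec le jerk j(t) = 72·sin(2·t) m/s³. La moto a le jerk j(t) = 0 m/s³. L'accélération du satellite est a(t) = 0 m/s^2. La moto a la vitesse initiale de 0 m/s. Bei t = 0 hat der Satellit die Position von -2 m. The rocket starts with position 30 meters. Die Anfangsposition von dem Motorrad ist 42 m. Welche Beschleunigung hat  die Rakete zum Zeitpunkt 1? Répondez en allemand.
Mit a(t) = -7 und Einsetzen von t = 1, finden wir a = -7.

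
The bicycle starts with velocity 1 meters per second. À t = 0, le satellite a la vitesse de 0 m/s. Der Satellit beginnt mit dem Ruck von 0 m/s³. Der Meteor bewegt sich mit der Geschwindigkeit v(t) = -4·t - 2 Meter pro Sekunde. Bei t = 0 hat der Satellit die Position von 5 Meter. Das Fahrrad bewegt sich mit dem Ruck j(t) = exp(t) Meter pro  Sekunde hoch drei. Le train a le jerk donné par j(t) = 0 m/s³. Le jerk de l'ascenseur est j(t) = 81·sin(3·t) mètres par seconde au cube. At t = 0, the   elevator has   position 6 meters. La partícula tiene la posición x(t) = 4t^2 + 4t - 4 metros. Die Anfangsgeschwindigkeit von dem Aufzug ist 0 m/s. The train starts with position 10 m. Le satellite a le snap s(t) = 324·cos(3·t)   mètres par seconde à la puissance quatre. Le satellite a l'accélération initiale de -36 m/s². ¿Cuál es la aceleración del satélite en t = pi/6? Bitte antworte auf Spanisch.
Debemos encontrar la integral de nuestra ecuación del snap s(t) = 324·cos(3·t) 2 veces. Integrando el snap y usando la condición inicial j(0) = 0, obtenemos j(t) = 108·sin(3·t). Integrando la sacudida y usando la condición inicial a(0) = -36, obtenemos a(t) = -36·cos(3·t). De la ecuación de la aceleración a(t) = -36·cos(3·t), sustituimos t = pi/6 para obtener a = 0.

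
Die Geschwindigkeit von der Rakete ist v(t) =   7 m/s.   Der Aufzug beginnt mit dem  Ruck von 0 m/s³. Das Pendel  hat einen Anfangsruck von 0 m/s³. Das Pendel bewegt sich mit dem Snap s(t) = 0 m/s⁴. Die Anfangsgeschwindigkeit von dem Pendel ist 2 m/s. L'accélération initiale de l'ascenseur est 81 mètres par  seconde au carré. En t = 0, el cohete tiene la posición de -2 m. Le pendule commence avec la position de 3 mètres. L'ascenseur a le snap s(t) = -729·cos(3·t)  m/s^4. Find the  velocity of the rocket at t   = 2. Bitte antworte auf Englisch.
Using v(t) = 7 and substituting t = 2, we find v = 7.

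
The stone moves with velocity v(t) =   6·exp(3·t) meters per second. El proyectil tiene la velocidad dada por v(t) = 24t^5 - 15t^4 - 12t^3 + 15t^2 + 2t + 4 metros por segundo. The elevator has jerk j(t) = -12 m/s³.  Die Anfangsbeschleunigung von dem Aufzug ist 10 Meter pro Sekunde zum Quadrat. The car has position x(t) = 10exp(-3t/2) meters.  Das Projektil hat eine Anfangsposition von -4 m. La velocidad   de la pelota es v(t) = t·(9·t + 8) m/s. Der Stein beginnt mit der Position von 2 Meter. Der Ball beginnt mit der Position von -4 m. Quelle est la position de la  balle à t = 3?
Nous devons trouver la primitive de notre équation de la vitesse v(t) = t·(9·t + 8) 1 fois. En prenant ∫v(t)dt et en appliquant x(0) = -4, nous trouvons x(t) = 3·t^3 + 4·t^2 - 4. Nous avons la position x(t) = 3·t^3 + 4·t^2 - 4. En substituant t = 3: x(3) = 113.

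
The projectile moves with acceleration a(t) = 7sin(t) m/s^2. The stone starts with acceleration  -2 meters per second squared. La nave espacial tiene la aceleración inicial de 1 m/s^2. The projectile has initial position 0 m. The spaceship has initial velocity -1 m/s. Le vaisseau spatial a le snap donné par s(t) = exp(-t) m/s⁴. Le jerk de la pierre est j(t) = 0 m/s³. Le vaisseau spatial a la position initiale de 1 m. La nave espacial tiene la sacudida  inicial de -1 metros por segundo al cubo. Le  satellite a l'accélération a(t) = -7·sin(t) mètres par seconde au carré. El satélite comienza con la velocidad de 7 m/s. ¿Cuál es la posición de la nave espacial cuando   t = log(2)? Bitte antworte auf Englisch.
To solve this, we need to take 4 integrals of our snap equation s(t) = exp(-t). The integral of snap is jerk. Using j(0) = -1, we get j(t) = -exp(-t). Taking ∫j(t)dt and applying a(0) = 1, we find a(t) = exp(-t). Integrating acceleration and using the initial condition v(0) = -1, we get v(t) = -exp(-t). The integral of velocity, with x(0) = 1, gives position: x(t) = exp(-t). Using x(t) = exp(-t) and substituting t = log(2), we find x = 1/2.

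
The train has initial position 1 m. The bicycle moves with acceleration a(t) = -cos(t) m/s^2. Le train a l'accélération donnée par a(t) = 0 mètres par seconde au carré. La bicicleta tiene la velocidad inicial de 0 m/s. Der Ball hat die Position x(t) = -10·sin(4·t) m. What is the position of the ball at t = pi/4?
Using x(t) = -10·sin(4·t) and substituting t = pi/4, we find x = 0.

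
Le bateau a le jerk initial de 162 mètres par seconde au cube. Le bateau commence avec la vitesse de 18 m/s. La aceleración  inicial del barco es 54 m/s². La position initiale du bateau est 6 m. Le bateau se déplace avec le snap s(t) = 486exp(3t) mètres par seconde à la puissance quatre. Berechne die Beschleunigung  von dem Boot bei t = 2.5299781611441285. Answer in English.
We must find the integral of our snap equation s(t) = 486·exp(3·t) 2 times. The integral of snap, with j(0) = 162, gives jerk: j(t) = 162·exp(3·t). Finding the integral of j(t) and using a(0) = 54: a(t) = 54·exp(3·t). Using a(t) = 54·exp(3·t) and substituting t = 2.5299781611441285, we find a = 106821.930906763.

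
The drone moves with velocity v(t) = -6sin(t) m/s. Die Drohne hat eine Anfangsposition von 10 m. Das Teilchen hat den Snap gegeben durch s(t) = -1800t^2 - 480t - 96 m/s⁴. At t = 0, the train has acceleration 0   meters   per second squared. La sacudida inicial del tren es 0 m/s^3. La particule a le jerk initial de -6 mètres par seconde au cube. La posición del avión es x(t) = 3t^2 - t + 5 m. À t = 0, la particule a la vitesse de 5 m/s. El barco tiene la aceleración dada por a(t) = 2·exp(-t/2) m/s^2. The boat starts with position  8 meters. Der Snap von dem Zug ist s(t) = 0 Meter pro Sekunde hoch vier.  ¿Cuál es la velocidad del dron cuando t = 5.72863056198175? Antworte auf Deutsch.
Mit v(t) = -6·sin(t) und Einsetzen von t = 5.72863056198175, finden wir v = 3.15938895437806.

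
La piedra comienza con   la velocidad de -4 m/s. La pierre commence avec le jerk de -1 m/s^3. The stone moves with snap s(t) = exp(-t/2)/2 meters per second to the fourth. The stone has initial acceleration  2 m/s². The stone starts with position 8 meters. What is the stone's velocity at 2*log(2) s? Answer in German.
Um dies zu lösen, müssen wir 3 Integrale unserer Gleichung für den Snap s(t) = exp(-t/2)/2 finden. Das Integral von dem Snap ist der Ruck. Mit j(0) = -1 erhalten wir j(t) = -exp(-t/2). Das Integral von dem Ruck ist die Beschleunigung. Mit a(0) = 2 erhalten wir a(t) = 2·exp(-t/2). Die Stammfunktion von der Beschleunigung ist die Geschwindigkeit. Mit v(0) = -4 erhalten wir v(t) = -4·exp(-t/2). Mit v(t) = -4·exp(-t/2) und Einsetzen von t = 2*log(2), finden wir v = -2.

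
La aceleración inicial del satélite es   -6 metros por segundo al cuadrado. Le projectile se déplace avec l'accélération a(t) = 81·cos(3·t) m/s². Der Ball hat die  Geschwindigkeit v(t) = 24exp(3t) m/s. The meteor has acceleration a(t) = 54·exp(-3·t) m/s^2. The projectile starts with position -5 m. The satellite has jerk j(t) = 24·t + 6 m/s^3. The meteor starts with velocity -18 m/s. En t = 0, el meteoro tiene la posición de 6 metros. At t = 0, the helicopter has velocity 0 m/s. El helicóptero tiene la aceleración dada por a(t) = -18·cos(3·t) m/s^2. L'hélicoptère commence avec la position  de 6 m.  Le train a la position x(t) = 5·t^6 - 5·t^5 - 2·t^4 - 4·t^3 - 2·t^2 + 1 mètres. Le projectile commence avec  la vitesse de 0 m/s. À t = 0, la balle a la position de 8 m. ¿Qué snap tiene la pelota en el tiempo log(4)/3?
Debemos derivar nuestra ecuación de la velocidad v(t) = 24·exp(3·t) 3 veces. La derivada de la velocidad da la aceleración: a(t) = 72·exp(3·t). La derivada de la aceleración da la sacudida: j(t) = 216·exp(3·t). La derivada de la sacudida da el snap: s(t) = 648·exp(3·t). De la ecuación del snap s(t) = 648·exp(3·t), sustituimos t = log(4)/3 para obtener s = 2592.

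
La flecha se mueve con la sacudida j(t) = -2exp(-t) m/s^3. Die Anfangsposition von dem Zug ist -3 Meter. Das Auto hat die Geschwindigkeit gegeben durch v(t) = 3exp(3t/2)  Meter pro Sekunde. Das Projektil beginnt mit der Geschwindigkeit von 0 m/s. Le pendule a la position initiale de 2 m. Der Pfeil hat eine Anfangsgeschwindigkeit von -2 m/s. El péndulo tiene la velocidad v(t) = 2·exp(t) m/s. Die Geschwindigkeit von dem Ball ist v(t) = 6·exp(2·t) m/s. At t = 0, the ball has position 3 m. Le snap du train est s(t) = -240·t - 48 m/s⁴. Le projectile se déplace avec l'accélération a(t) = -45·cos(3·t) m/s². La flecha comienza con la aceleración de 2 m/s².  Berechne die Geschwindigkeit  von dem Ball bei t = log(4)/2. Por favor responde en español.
Usando v(t) = 6·exp(2·t) y sustituyendo t = log(4)/2, encontramos v = 24.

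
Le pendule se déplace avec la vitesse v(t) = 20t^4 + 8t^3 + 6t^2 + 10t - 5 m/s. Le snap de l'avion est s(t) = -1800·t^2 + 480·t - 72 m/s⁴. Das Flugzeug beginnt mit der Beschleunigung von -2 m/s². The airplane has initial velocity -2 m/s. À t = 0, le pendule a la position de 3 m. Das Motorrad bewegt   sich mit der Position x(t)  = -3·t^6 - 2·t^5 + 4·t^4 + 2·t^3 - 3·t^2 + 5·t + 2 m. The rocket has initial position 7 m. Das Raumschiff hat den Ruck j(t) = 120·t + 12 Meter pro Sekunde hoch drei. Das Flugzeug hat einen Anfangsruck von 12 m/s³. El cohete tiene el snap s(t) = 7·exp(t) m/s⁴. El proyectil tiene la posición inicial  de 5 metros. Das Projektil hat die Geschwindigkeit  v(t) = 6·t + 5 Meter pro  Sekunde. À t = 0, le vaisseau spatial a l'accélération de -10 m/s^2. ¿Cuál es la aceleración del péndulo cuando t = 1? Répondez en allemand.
Wir müssen unsere Gleichung für die Geschwindigkeit v(t) = 20·t^4 + 8·t^3 + 6·t^2 + 10·t - 5 1-mal ableiten. Durch Ableiten von der Geschwindigkeit erhalten wir die Beschleunigung: a(t) = 80·t^3 + 24·t^2 + 12·t + 10. Aus der Gleichung für die Beschleunigung a(t) = 80·t^3 + 24·t^2 + 12·t + 10, setzen wir t = 1 ein und erhalten a = 126.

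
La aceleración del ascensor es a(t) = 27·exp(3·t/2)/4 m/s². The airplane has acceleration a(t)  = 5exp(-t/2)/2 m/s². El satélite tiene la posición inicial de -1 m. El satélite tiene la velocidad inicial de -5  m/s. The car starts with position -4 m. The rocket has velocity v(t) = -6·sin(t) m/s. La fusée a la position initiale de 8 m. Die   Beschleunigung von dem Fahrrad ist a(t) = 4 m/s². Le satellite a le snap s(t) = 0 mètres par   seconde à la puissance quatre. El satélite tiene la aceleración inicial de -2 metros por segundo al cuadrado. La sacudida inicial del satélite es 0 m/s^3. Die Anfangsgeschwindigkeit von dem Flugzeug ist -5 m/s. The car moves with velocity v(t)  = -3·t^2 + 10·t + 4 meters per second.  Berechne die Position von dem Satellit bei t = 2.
Ausgehend von dem Snap s(t) = 0, nehmen wir 4 Stammfunktionen. Das Integral von dem Snap, mit j(0) = 0, ergibt den Ruck: j(t) = 0. Mit ∫j(t)dt und Anwendung von a(0) = -2, finden wir a(t) = -2. Das Integral von der Beschleunigung, mit v(0) = -5, ergibt die Geschwindigkeit: v(t) = -2·t - 5. Das Integral von der Geschwindigkeit, mit x(0) = -1, ergibt die Position: x(t) = -t^2 - 5·t - 1. Wir haben die Position x(t) = -t^2 - 5·t - 1. Durch Einsetzen von t = 2: x(2) = -15.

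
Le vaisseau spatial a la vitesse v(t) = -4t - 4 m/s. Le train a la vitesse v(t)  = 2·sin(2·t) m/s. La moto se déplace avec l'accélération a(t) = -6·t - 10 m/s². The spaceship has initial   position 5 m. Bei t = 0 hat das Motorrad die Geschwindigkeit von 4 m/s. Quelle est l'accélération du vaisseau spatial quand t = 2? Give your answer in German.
Wir müssen unsere Gleichung für die Geschwindigkeit v(t) = -4·t - 4 1-mal ableiten. Durch Ableiten von der Geschwindigkeit erhalten wir die Beschleunigung: a(t) = -4. Wir haben die Beschleunigung a(t) = -4. Durch Einsetzen von t = 2: a(2) = -4.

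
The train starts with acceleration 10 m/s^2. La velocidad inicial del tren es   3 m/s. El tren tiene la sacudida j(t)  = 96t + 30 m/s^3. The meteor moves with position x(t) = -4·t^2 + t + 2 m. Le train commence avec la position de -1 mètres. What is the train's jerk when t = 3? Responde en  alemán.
Wir haben den Ruck j(t) = 96·t + 30. Durch Einsetzen von t = 3: j(3) = 318.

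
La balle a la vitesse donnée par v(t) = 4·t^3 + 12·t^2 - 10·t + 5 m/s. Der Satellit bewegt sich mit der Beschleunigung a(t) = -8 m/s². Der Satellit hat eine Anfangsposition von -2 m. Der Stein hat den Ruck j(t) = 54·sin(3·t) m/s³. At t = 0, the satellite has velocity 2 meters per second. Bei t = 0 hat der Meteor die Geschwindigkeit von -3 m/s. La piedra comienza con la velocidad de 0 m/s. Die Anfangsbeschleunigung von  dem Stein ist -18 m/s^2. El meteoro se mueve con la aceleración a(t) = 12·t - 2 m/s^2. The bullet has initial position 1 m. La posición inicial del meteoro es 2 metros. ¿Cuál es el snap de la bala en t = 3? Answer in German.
Wir müssen unsere Gleichung für die Geschwindigkeit v(t) = 4·t^3 + 12·t^2 - 10·t + 5 3-mal ableiten. Mit d/dt von v(t) finden wir a(t) = 12·t^2 + 24·t - 10. Mit d/dt von a(t) finden wir j(t) = 24·t + 24. Durch Ableiten von dem Ruck erhalten wir den Snap: s(t) = 24. Aus der Gleichung für den Snap s(t) = 24, setzen wir t = 3 ein und erhalten s = 24.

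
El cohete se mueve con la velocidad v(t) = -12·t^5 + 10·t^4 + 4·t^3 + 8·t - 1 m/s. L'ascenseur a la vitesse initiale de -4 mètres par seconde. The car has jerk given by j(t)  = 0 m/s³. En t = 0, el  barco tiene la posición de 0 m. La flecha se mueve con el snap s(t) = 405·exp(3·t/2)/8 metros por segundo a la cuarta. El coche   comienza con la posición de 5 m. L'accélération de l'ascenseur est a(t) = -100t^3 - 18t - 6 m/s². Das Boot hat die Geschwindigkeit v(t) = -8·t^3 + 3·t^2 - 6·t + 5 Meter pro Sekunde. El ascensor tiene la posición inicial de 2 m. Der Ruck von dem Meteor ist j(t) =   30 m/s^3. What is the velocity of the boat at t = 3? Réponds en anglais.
We have velocity v(t) = -8·t^3 + 3·t^2 - 6·t + 5. Substituting t = 3: v(3) = -202.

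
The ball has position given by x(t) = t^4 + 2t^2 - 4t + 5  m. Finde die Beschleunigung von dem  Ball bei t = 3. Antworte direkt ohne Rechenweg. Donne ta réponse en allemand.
Die Antwort ist 112.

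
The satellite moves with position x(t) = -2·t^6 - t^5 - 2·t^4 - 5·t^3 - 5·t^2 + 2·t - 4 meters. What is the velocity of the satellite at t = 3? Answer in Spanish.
Para resolver esto, necesitamos tomar 1 derivada de nuestra ecuación de la posición x(t) = -2·t^6 - t^5 - 2·t^4 - 5·t^3 - 5·t^2 + 2·t - 4. Tomando d/dt de x(t), encontramos v(t) = -12·t^5 - 5·t^4 - 8·t^3 - 15·t^2 - 10·t + 2. Usando v(t) = -12·t^5 - 5·t^4 - 8·t^3 - 15·t^2 - 10·t + 2 y sustituyendo t = 3, encontramos v = -3700.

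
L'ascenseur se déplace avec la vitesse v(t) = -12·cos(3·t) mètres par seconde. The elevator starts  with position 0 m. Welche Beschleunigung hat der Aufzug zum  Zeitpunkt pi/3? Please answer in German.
Wir müssen unsere Gleichung für die Geschwindigkeit v(t) = -12·cos(3·t) 1-mal ableiten. Die Ableitung von der Geschwindigkeit ergibt die Beschleunigung: a(t) = 36·sin(3·t). Aus der Gleichung für die Beschleunigung a(t) = 36·sin(3·t), setzen wir t = pi/3 ein und erhalten a = 0.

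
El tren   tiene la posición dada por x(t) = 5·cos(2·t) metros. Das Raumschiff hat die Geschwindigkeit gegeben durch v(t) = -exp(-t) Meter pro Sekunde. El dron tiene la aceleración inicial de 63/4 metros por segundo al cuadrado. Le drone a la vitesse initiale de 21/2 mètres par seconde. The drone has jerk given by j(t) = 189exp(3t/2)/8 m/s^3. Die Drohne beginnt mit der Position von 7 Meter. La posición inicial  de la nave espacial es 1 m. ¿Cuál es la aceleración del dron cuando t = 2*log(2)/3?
Partiendo de la sacudida j(t) = 189·exp(3·t/2)/8, tomamos 1 integral. Integrando la sacudida y usando la condición inicial a(0) = 63/4, obtenemos a(t) = 63·exp(3·t/2)/4. De la ecuación de la aceleración a(t) = 63·exp(3·t/2)/4, sustituimos t = 2*log(2)/3 para obtener a = 63/2.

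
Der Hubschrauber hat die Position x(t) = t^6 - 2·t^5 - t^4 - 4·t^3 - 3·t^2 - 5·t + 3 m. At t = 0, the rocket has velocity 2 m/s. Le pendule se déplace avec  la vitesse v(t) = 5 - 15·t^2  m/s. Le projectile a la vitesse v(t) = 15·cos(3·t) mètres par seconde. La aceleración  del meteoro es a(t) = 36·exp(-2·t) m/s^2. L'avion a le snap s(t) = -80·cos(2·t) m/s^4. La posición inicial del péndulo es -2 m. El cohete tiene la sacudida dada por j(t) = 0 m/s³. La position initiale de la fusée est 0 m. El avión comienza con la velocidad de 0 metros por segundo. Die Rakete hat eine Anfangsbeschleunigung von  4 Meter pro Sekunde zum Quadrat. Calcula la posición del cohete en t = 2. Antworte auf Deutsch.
Wir müssen unsere Gleichung für den Ruck j(t) = 0 3-mal integrieren. Durch Integration von dem Ruck und Verwendung der Anfangsbedingung a(0) = 4, erhalten wir a(t) = 4. Die Stammfunktion von der Beschleunigung, mit v(0) = 2, ergibt die Geschwindigkeit: v(t) = 4·t + 2. Mit ∫v(t)dt und Anwendung von x(0) = 0, finden wir x(t) = 2·t^2 + 2·t. Aus der Gleichung für die Position x(t) = 2·t^2 + 2·t, setzen wir t = 2 ein und erhalten x = 12.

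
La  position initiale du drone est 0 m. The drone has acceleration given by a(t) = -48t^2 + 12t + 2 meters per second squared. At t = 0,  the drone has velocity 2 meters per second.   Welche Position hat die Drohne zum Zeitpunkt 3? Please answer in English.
To solve this, we need to take 2 integrals of our acceleration equation a(t) = -48·t^2 + 12·t + 2. The integral of acceleration, with v(0) = 2, gives velocity: v(t) = -16·t^3 + 6·t^2 + 2·t + 2. Finding the antiderivative of v(t) and using x(0) = 0: x(t) = -4·t^4 + 2·t^3 + t^2 + 2·t. Using x(t) = -4·t^4 + 2·t^3 + t^2 + 2·t and substituting t = 3, we find x = -255.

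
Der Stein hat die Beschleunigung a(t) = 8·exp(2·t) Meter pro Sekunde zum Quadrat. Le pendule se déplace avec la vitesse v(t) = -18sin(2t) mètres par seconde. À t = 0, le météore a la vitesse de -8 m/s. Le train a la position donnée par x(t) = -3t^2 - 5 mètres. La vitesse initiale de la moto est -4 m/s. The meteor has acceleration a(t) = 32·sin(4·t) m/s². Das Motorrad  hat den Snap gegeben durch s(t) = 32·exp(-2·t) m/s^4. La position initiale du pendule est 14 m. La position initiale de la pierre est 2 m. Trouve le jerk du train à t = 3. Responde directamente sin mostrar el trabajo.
Le jerk à t = 3 est j = 0.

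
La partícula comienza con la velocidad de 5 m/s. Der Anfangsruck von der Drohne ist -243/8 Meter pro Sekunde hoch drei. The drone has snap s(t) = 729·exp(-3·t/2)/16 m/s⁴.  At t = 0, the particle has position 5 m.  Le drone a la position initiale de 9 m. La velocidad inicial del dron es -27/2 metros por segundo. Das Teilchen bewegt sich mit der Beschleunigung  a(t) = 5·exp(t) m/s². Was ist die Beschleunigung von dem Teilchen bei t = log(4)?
Mit a(t) = 5·exp(t) und Einsetzen von t = log(4), finden wir a = 20.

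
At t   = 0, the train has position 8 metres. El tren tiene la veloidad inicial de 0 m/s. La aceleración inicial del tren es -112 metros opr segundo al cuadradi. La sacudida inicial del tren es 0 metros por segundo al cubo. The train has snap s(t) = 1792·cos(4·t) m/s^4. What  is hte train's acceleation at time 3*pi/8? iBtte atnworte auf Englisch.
To solve this, we need to take 2 integrals of our snap equation s(t) = 1792·cos(4·t). The antiderivative of snap is jerk. Using j(0) = 0, we get j(t) = 448·sin(4·t). Integrating jerk and using the initial condition a(0) = -112, we get a(t) = -112·cos(4·t). Using a(t) = -112·cos(4·t) and substituting t = 3*pi/8, we find a = 0.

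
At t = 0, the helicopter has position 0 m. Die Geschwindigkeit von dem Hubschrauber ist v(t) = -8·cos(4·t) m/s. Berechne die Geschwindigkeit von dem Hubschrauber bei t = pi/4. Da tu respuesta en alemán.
Wir haben die Geschwindigkeit v(t) = -8·cos(4·t). Durch Einsetzen von t = pi/4: v(pi/4) = 8.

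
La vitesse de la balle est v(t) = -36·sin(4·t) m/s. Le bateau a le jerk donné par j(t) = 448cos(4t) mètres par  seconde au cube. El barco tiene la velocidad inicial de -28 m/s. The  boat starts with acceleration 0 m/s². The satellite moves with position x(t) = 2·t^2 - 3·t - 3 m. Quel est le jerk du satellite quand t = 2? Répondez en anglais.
To solve this, we need to take 3 derivatives of our position equation x(t) = 2·t^2 - 3·t - 3. Differentiating position, we get velocity: v(t) = 4·t - 3. Taking d/dt of v(t), we find a(t) = 4. Differentiating acceleration, we get jerk: j(t) = 0. Using j(t) = 0 and substituting t = 2, we find j = 0.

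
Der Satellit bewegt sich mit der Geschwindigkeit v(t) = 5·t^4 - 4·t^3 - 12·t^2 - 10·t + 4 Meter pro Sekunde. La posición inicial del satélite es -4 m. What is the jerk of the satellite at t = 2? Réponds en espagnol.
Partiendo de la velocidad v(t) = 5·t^4 - 4·t^3 - 12·t^2 - 10·t + 4, tomamos 2 derivadas. Tomando d/dt de v(t), encontramos a(t) = 20·t^3 - 12·t^2 - 24·t - 10. Derivando la aceleración, obtenemos la sacudida: j(t) = 60·t^2 - 24·t - 24. Tenemos la sacudida j(t) = 60·t^2 - 24·t - 24. Sustituyendo t = 2: j(2) = 168.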